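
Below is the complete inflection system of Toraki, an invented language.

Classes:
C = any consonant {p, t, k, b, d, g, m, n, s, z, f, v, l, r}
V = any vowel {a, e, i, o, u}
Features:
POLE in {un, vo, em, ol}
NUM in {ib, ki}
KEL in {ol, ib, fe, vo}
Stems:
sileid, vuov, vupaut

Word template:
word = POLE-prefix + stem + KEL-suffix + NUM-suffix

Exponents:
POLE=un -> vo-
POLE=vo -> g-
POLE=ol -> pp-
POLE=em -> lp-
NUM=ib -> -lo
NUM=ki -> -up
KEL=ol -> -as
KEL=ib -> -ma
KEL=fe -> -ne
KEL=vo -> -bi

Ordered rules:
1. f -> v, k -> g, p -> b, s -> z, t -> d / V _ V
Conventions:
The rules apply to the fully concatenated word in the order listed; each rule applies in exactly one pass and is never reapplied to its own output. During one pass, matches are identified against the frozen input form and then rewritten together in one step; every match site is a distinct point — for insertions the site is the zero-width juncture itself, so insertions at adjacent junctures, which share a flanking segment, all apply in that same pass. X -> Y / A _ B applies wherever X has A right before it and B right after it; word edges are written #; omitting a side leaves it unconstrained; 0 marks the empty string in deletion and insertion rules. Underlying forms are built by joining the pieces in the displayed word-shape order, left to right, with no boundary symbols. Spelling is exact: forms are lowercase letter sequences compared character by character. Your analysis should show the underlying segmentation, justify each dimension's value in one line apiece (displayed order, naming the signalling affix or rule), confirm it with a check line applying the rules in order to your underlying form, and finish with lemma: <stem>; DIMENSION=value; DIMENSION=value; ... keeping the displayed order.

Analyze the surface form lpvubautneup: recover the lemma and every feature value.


underlying: lp-vupaut-ne-up
POLE=em - signalled by the affix lp-
NUM=ki - signalled by the affix -up
KEL=fe - signalled by the affix -ne
check: lpvupautneup -> lpvubautneup
lemma: vupaut; POLE=em; NUM=ki; KEL=fe


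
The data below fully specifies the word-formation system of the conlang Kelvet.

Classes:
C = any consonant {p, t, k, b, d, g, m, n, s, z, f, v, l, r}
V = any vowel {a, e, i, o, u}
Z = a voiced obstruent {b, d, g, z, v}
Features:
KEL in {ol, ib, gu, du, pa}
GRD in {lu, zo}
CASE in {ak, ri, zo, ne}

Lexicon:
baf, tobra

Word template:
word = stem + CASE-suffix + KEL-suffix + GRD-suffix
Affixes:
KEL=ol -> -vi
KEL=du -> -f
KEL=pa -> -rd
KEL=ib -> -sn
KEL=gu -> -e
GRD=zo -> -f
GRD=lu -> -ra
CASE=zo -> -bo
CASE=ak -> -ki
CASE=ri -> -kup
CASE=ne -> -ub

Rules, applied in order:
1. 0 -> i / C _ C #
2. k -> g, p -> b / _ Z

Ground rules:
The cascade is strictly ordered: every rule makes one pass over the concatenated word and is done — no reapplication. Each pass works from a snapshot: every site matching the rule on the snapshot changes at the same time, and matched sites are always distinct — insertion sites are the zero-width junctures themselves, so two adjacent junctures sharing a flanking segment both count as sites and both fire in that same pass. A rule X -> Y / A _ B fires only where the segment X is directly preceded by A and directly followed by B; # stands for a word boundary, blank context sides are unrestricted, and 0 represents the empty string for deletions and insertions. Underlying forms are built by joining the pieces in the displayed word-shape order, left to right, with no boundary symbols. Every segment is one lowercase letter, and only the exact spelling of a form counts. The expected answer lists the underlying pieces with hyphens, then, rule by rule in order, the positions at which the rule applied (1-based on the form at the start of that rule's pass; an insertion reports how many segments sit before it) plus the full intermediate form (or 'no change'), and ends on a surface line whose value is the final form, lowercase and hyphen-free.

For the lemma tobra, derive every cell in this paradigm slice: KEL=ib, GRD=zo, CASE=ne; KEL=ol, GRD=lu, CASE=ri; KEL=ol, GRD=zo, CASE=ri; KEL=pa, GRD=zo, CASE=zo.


cell KEL=ib, GRD=zo, CASE=ne:
underlying: tobra-ub-sn-f
1. 0 -> i / C _ C #: inserts after position(s) 9: tobraubsnif
2. k -> g, p -> b / _ Z: no change
surface: tobraubsnif

cell KEL=ol, GRD=lu, CASE=ri:
underlying: tobra-kup-vi-ra
1. 0 -> i / C _ C #: no change
2. k -> g, p -> b / _ Z: fires at position(s) 8: tobrakubvira
surface: tobrakubvira

cell KEL=ol, GRD=zo, CASE=ri:
underlying: tobra-kup-vi-f
1. 0 -> i / C _ C #: no change
2. k -> g, p -> b / _ Z: fires at position(s) 8: tobrakubvif
surface: tobrakubvif

cell KEL=pa, GRD=zo, CASE=zo:
underlying: tobra-bo-rd-f
1. 0 -> i / C _ C #: inserts after position(s) 9: tobrabordif
2. k -> g, p -> b / _ Z: no change
surface: tobrabordif


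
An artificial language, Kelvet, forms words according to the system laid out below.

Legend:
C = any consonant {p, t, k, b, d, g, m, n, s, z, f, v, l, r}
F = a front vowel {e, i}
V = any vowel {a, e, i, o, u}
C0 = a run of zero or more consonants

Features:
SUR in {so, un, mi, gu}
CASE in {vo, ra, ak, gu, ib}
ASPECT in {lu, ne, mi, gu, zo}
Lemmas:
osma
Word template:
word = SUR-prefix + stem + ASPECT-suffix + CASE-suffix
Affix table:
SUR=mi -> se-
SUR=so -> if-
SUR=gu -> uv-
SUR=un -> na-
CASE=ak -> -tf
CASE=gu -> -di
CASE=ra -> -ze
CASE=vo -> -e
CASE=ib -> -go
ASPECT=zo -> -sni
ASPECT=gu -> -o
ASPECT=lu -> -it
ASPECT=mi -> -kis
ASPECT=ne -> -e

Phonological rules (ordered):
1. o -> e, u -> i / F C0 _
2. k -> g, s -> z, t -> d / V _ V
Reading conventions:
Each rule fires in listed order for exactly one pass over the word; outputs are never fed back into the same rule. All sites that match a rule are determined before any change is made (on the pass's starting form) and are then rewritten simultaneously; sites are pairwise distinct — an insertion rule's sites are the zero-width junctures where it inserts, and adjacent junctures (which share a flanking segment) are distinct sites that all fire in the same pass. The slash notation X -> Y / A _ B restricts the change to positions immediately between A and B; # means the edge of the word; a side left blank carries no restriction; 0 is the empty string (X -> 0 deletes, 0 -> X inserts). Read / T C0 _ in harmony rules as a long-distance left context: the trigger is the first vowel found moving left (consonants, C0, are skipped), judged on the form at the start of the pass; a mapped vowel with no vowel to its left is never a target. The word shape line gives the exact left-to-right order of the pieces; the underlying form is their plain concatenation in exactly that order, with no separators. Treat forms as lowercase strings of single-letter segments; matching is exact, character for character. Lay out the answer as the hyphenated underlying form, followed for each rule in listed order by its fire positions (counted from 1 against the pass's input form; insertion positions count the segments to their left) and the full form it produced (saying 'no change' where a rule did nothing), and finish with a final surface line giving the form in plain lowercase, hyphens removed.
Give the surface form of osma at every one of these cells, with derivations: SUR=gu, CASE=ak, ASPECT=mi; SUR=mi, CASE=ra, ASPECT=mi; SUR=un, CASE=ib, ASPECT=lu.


cell SUR=gu, CASE=ak, ASPECT=mi:
underlying: uv-osma-kis-tf
1. o -> e, u -> i / F C0 _: no change
2. k -> g, s -> z, t -> d / V _ V: fires at position(s) 7: uvosmagistf
surface: uvosmagistf

cell SUR=mi, CASE=ra, ASPECT=mi:
underlying: se-osma-kis-ze
1. o -> e, u -> i / F C0 _: fires at position(s) 3: seesmakisze
2. k -> g, s -> z, t -> d / V _ V: fires at position(s) 7: seesmagisze
surface: seesmagisze

cell SUR=un, CASE=ib, ASPECT=lu:
underlying: na-osma-it-go
1. o -> e, u -> i / F C0 _: fires at position(s) 10: naosmaitge
2. k -> g, s -> z, t -> d / V _ V: no change
surface: naosmaitge


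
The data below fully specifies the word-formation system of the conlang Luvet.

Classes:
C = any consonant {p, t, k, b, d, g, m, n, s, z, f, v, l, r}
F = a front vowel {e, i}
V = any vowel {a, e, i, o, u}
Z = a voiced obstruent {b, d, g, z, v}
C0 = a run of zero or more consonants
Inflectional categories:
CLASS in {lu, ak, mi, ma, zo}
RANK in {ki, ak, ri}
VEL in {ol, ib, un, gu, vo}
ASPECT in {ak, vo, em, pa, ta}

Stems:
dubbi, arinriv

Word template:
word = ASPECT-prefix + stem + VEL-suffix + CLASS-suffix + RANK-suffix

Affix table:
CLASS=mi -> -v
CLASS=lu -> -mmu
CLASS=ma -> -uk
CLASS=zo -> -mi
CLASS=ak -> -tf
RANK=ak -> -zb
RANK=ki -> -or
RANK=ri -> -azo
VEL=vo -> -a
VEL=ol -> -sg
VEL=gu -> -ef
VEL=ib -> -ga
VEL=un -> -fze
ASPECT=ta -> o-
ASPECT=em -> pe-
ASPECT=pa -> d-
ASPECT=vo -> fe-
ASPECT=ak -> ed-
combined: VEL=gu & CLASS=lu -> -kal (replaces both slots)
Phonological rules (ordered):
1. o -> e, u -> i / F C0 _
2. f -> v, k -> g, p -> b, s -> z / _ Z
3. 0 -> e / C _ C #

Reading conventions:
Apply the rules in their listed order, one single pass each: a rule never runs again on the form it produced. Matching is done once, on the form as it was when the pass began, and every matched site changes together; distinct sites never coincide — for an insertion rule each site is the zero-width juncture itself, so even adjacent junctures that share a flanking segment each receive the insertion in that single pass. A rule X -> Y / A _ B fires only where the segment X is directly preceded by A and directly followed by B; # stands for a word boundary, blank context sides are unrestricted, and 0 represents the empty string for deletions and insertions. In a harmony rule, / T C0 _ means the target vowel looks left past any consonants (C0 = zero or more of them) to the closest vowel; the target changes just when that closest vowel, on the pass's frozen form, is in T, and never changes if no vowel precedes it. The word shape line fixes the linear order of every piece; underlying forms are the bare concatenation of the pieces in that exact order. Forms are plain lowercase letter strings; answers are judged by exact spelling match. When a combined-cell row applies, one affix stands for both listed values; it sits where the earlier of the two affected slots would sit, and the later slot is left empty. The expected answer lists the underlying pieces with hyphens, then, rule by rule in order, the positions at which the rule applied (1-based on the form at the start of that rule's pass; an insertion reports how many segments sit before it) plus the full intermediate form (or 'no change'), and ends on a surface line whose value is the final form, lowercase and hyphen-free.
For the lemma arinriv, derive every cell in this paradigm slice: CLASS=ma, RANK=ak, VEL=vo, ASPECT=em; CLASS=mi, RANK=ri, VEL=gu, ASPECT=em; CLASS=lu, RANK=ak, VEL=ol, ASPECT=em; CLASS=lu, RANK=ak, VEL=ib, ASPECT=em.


cell CLASS=ma, RANK=ak, VEL=vo, ASPECT=em:
underlying: pe-arinriv-a-uk-zb
1. o -> e, u -> i / F C0 _: no change
2. f -> v, k -> g, p -> b, s -> z / _ Z: fires at position(s) 12: pearinrivaugzb
3. 0 -> e / C _ C #: inserts after position(s) 13: pearinrivaugzeb
surface: pearinrivaugzeb

cell CLASS=mi, RANK=ri, VEL=gu, ASPECT=em:
underlying: pe-arinriv-ef-v-azo
1. o -> e, u -> i / F C0 _: no change
2. f -> v, k -> g, p -> b, s -> z / _ Z: fires at position(s) 11: pearinrivevvazo
3. 0 -> e / C _ C #: no change
surface: pearinrivevvazo

cell CLASS=lu, RANK=ak, VEL=ol, ASPECT=em:
underlying: pe-arinriv-sg-mmu-zb
1. o -> e, u -> i / F C0 _: fires at position(s) 14: pearinrivsgmmizb
2. f -> v, k -> g, p -> b, s -> z / _ Z: fires at position(s) 10: pearinrivzgmmizb
3. 0 -> e / C _ C #: inserts after position(s) 15: pearinrivzgmmizeb
surface: pearinrivzgmmizeb

cell CLASS=lu, RANK=ak, VEL=ib, ASPECT=em:
underlying: pe-arinriv-ga-mmu-zb
1. o -> e, u -> i / F C0 _: no change
2. f -> v, k -> g, p -> b, s -> z / _ Z: no change
3. 0 -> e / C _ C #: inserts after position(s) 15: pearinrivgammuzeb
surface: pearinrivgammuzeb


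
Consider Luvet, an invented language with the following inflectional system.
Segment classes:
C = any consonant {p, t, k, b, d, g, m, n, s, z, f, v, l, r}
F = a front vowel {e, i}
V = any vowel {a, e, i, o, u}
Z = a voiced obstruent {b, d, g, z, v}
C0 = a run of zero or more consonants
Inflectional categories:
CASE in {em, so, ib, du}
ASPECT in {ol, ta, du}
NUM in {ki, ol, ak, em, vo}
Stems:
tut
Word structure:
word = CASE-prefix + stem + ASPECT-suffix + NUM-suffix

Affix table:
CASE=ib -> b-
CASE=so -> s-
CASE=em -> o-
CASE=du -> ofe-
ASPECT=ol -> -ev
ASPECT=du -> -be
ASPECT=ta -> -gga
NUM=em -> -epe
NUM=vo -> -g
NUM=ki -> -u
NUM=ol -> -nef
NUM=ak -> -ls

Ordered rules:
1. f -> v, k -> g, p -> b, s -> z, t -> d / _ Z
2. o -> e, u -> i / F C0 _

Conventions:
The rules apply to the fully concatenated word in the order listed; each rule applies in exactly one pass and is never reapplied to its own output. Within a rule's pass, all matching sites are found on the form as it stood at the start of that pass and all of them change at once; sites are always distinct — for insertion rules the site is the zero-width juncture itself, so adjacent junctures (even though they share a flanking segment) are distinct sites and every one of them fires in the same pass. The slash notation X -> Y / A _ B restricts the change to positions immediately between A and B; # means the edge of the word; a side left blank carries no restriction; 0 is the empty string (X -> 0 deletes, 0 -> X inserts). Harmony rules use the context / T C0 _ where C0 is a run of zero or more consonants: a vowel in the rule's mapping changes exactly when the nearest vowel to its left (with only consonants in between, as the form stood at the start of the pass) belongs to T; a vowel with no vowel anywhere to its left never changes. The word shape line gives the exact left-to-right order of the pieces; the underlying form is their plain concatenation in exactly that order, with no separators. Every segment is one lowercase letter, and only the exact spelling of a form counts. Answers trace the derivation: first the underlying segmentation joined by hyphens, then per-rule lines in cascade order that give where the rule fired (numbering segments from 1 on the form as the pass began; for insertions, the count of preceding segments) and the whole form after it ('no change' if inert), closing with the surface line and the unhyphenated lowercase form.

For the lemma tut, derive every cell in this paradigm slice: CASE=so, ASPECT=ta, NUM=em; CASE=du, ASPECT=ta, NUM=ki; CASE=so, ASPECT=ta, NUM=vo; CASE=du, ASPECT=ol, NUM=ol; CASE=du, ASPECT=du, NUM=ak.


cell CASE=so, ASPECT=ta, NUM=em:
underlying: s-tut-gga-epe
1. f -> v, k -> g, p -> b, s -> z, t -> d / _ Z: fires at position(s) 4: studggaepe
2. o -> e, u -> i / F C0 _: no change
surface: studggaepe

cell CASE=du, ASPECT=ta, NUM=ki:
underlying: ofe-tut-gga-u
1. f -> v, k -> g, p -> b, s -> z, t -> d / _ Z: fires at position(s) 6: ofetudggau
2. o -> e, u -> i / F C0 _: fires at position(s) 5: ofetidggau
surface: ofetidggau

cell CASE=so, ASPECT=ta, NUM=vo:
underlying: s-tut-gga-g
1. f -> v, k -> g, p -> b, s -> z, t -> d / _ Z: fires at position(s) 4: studggag
2. o -> e, u -> i / F C0 _: no change
surface: studggag

cell CASE=du, ASPECT=ol, NUM=ol:
underlying: ofe-tut-ev-nef
1. f -> v, k -> g, p -> b, s -> z, t -> d / _ Z: no change
2. o -> e, u -> i / F C0 _: fires at position(s) 5: ofetitevnef
surface: ofetitevnef

cell CASE=du, ASPECT=du, NUM=ak:
underlying: ofe-tut-be-ls
1. f -> v, k -> g, p -> b, s -> z, t -> d / _ Z: fires at position(s) 6: ofetudbels
2. o -> e, u -> i / F C0 _: fires at position(s) 5: ofetidbels
surface: ofetidbels


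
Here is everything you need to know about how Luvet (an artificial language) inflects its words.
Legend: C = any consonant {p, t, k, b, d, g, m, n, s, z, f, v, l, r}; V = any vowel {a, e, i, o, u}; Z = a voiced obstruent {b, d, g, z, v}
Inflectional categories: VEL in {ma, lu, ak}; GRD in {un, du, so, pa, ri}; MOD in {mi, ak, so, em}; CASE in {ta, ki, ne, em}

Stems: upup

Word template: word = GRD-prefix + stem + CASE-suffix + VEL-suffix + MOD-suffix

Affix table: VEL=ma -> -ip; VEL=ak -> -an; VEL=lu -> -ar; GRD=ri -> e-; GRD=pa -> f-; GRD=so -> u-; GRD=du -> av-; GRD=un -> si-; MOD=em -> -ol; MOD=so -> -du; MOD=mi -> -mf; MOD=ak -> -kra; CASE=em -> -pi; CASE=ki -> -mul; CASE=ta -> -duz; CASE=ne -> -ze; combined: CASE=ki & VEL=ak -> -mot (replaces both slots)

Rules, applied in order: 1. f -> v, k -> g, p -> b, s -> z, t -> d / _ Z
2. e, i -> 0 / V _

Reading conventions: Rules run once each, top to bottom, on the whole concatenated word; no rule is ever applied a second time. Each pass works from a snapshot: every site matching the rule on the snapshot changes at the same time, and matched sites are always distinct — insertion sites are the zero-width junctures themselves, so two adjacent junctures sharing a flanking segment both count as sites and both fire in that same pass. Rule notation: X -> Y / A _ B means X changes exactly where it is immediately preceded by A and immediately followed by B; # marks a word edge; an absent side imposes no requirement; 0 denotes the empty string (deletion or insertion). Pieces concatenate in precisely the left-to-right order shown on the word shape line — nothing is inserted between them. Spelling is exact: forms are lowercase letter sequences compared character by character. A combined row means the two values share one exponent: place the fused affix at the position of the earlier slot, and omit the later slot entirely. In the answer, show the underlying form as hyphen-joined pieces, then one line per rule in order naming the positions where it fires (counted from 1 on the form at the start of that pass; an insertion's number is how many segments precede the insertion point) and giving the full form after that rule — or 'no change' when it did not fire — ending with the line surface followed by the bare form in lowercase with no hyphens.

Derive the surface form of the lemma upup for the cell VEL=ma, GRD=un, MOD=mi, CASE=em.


underlying: si-upup-pi-ip-mf
1. f -> v, k -> g, p -> b, s -> z, t -> d / _ Z: no change
2. e, i -> 0 / V _: fires at position(s) 9: siupuppipmf
surface: siupuppipmf


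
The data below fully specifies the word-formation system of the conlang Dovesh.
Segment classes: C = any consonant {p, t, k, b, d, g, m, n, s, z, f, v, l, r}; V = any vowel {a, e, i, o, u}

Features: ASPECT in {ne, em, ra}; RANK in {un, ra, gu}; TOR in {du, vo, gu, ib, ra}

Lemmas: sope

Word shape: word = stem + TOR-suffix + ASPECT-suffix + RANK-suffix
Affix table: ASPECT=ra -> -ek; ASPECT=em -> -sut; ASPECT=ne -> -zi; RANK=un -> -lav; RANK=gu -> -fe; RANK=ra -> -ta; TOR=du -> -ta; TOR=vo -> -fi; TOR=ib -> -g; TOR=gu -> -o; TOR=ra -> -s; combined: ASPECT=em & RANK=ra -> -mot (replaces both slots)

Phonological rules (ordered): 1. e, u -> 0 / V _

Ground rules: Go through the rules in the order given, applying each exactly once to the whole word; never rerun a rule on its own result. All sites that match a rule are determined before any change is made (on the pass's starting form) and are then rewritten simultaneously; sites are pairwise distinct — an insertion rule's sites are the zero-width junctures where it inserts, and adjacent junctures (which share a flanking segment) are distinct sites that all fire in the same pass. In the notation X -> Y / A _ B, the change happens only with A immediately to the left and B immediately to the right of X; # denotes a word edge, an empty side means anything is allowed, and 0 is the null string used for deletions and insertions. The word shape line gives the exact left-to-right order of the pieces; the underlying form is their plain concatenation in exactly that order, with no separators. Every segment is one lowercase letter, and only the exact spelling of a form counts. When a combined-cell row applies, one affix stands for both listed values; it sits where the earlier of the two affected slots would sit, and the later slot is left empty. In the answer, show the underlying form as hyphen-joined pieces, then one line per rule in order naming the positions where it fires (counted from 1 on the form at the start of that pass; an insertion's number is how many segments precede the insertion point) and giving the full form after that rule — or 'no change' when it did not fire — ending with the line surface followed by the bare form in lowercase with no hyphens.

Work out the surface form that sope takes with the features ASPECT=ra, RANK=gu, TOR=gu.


underlying: sope-o-ek-fe
1. e, u -> 0 / V _: fires at position(s) 6: sopeokfe
surface: sopeokfe


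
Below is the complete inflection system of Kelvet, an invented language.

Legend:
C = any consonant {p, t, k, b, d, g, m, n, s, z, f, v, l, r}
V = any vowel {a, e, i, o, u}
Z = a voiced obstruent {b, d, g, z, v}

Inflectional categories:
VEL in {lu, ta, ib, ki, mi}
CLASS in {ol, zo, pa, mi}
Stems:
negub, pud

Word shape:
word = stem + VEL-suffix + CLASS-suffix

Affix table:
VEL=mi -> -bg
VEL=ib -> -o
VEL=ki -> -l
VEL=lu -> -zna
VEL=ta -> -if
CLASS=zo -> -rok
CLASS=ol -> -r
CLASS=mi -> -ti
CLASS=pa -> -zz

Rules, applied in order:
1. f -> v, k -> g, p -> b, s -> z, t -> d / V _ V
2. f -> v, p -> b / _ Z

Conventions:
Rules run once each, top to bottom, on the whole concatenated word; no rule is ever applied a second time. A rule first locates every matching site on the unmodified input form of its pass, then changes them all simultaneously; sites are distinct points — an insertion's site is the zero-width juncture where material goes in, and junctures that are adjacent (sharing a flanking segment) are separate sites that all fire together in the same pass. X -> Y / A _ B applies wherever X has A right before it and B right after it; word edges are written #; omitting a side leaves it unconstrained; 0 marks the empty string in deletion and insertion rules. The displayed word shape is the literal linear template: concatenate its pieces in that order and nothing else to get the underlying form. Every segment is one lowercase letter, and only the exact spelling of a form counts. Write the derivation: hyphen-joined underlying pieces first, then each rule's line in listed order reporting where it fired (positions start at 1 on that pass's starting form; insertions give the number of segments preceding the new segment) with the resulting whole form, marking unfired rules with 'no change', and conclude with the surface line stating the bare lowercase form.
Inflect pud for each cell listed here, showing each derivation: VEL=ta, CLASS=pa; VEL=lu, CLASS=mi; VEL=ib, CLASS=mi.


cell VEL=ta, CLASS=pa:
underlying: pud-if-zz
1. f -> v, k -> g, p -> b, s -> z, t -> d / V _ V: no change
2. f -> v, p -> b / _ Z: fires at position(s) 5: pudivzz
surface: pudivzz

cell VEL=lu, CLASS=mi:
underlying: pud-zna-ti
1. f -> v, k -> g, p -> b, s -> z, t -> d / V _ V: fires at position(s) 7: pudznadi
2. f -> v, p -> b / _ Z: no change
surface: pudznadi

cell VEL=ib, CLASS=mi:
underlying: pud-o-ti
1. f -> v, k -> g, p -> b, s -> z, t -> d / V _ V: fires at position(s) 5: pudodi
2. f -> v, p -> b / _ Z: no change
surface: pudodi


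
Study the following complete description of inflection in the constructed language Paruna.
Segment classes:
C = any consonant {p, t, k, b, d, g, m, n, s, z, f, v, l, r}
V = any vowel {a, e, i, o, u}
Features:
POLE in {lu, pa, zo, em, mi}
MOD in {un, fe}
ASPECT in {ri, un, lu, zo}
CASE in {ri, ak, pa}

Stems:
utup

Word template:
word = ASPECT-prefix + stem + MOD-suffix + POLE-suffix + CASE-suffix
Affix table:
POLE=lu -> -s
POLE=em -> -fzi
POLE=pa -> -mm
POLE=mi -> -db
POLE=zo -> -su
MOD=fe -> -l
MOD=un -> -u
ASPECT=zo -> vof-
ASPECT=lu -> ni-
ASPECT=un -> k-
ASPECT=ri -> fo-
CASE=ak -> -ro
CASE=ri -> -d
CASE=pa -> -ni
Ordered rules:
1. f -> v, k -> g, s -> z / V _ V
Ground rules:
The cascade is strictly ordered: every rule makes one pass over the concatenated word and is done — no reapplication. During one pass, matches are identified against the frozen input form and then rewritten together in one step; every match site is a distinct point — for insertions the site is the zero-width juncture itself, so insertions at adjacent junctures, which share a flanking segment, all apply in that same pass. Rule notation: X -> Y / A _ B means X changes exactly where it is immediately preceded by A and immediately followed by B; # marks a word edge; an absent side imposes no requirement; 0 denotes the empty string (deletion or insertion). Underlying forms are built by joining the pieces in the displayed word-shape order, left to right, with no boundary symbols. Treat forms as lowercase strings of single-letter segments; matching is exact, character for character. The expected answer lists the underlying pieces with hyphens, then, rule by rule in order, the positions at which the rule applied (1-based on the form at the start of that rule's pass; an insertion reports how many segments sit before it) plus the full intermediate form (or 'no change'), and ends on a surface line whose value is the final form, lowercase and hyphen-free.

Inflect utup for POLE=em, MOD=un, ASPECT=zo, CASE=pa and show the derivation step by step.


underlying: vof-utup-u-fzi-ni
1. f -> v, k -> g, s -> z / V _ V: fires at position(s) 3: vovutupufzini
surface: vovutupufzini


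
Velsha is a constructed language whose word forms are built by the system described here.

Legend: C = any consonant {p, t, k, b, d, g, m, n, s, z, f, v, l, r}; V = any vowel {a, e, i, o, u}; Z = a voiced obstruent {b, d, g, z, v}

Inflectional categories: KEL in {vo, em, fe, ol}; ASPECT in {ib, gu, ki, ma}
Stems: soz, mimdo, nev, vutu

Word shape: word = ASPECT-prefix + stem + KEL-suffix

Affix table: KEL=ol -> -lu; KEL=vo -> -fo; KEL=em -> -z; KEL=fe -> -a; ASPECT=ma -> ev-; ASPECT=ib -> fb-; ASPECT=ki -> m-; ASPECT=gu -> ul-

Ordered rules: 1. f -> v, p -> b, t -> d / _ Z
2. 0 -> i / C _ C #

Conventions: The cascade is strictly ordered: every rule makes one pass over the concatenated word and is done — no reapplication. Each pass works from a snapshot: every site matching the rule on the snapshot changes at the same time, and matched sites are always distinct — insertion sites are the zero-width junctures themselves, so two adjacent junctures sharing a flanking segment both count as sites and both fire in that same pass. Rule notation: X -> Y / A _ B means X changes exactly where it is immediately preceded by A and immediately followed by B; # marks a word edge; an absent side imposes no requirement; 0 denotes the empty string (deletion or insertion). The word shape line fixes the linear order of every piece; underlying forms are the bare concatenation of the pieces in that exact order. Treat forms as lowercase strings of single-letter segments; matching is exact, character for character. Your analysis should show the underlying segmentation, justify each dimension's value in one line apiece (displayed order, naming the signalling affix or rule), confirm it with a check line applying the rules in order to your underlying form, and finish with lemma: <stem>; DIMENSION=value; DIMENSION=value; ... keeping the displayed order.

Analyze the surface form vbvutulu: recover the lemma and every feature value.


underlying: fb-vutu-lu
KEL=ol - signalled by the affix -lu
ASPECT=ib - signalled by the affix fb-
check: fbvutulu -> vbvutulu -> vbvutulu
lemma: vutu; KEL=ol; ASPECT=ib


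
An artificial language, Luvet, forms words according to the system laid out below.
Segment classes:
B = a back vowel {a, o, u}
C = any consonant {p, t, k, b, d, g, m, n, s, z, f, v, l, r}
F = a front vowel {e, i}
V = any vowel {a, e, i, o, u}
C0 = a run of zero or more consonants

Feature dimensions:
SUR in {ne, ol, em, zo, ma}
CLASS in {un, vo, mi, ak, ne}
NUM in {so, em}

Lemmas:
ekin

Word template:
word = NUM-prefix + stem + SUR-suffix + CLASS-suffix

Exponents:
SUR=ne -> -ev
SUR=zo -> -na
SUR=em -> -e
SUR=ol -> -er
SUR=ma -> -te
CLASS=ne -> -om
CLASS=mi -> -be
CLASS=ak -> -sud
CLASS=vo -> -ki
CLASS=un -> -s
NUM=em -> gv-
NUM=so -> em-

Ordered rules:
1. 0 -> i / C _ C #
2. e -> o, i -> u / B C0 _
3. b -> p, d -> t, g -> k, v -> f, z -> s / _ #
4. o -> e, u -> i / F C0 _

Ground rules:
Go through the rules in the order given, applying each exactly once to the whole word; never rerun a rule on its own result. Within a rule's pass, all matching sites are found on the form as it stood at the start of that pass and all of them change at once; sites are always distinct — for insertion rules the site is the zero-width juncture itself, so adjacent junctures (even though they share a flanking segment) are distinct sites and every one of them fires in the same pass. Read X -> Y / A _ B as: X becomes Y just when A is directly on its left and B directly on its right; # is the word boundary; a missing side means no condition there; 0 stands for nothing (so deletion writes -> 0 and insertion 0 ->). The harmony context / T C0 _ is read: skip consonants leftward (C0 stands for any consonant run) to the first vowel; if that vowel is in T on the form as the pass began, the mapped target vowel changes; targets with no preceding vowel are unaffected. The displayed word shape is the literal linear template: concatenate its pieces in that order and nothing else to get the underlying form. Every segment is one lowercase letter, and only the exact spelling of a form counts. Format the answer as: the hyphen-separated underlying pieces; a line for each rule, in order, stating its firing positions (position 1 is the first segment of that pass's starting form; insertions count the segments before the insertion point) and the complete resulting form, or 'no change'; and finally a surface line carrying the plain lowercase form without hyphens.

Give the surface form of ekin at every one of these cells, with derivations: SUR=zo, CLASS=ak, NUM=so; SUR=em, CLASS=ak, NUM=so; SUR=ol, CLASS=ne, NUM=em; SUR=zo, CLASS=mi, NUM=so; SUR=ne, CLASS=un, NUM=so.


cell SUR=zo, CLASS=ak, NUM=so:
underlying: em-ekin-na-sud
1. 0 -> i / C _ C #: no change
2. e -> o, i -> u / B C0 _: no change
3. b -> p, d -> t, g -> k, v -> f, z -> s / _ #: fires at position(s) 11: emekinnasut
4. o -> e, u -> i / F C0 _: no change
surface: emekinnasut

cell SUR=em, CLASS=ak, NUM=so:
underlying: em-ekin-e-sud
1. 0 -> i / C _ C #: no change
2. e -> o, i -> u / B C0 _: no change
3. b -> p, d -> t, g -> k, v -> f, z -> s / _ #: fires at position(s) 10: emekinesut
4. o -> e, u -> i / F C0 _: fires at position(s) 9: emekinesit
surface: emekinesit

cell SUR=ol, CLASS=ne, NUM=em:
underlying: gv-ekin-er-om
1. 0 -> i / C _ C #: no change
2. e -> o, i -> u / B C0 _: no change
3. b -> p, d -> t, g -> k, v -> f, z -> s / _ #: no change
4. o -> e, u -> i / F C0 _: fires at position(s) 9: gvekinerem
surface: gvekinerem

cell SUR=zo, CLASS=mi, NUM=so:
underlying: em-ekin-na-be
1. 0 -> i / C _ C #: no change
2. e -> o, i -> u / B C0 _: fires at position(s) 10: emekinnabo
3. b -> p, d -> t, g -> k, v -> f, z -> s / _ #: no change
4. o -> e, u -> i / F C0 _: no change
surface: emekinnabo

cell SUR=ne, CLASS=un, NUM=so:
underlying: em-ekin-ev-s
1. 0 -> i / C _ C #: inserts after position(s) 8: emekinevis
2. e -> o, i -> u / B C0 _: no change
3. b -> p, d -> t, g -> k, v -> f, z -> s / _ #: no change
4. o -> e, u -> i / F C0 _: no change
surface: emekinevis


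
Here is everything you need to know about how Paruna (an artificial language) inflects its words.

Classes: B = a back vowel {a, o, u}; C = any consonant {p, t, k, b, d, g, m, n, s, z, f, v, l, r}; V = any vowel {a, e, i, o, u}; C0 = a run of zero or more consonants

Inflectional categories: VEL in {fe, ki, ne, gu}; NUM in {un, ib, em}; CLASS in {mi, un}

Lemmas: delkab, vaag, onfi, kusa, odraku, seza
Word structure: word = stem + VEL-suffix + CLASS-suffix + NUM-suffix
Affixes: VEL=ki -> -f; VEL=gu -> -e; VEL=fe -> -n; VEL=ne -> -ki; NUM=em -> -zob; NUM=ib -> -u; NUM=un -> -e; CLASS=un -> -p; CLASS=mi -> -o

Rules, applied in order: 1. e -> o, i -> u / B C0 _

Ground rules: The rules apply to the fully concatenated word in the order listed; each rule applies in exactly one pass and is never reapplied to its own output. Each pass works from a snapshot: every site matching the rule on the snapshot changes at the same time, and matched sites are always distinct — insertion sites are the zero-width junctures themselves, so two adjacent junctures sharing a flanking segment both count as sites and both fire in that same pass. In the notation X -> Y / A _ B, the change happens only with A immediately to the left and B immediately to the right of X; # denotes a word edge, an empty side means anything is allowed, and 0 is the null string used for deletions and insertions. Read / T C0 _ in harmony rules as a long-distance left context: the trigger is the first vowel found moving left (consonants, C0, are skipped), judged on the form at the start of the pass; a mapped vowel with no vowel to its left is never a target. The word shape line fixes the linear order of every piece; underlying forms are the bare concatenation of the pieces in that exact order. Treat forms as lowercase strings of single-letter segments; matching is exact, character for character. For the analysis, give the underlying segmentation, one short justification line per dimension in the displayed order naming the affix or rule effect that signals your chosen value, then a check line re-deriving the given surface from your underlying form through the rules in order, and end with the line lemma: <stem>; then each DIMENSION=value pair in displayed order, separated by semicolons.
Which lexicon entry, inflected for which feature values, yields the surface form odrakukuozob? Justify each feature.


underlying: odraku-ki-o-zob
VEL=ne - signalled by the affix -ki
NUM=em - signalled by the affix -zob
CLASS=mi - signalled by the affix -o
check: odrakukiozob -> odrakukuozob
lemma: odraku; VEL=ne; NUM=em; CLASS=mi


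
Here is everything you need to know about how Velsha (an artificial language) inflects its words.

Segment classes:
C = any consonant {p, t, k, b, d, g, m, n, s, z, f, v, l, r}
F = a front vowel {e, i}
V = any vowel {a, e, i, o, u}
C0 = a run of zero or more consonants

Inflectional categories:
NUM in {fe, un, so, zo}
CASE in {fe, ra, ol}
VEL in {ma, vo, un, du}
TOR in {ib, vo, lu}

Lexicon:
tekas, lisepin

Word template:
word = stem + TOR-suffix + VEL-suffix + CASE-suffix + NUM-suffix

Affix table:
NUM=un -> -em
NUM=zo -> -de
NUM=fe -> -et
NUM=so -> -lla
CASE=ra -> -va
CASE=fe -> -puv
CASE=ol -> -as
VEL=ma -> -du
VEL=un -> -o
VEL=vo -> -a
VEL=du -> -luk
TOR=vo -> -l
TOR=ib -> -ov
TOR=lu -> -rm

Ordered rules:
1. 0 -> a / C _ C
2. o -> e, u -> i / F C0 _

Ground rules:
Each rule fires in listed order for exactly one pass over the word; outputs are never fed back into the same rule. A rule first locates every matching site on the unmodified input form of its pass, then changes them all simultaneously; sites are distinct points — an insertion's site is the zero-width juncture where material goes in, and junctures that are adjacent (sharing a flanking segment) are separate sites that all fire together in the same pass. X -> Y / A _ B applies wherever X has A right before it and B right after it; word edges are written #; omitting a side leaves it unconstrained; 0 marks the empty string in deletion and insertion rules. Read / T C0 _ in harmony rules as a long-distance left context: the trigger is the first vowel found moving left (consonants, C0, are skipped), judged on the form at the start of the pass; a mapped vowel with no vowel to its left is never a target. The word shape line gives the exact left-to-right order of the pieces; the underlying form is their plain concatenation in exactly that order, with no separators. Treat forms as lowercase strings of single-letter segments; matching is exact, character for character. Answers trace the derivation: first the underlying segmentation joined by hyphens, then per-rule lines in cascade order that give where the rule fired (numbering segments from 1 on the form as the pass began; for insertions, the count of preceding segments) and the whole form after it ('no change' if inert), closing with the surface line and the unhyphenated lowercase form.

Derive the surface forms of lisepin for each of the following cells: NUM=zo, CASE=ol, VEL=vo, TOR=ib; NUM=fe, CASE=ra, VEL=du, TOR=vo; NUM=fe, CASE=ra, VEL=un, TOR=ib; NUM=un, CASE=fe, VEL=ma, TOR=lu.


cell NUM=zo, CASE=ol, VEL=vo, TOR=ib:
underlying: lisepin-ov-a-as-de
1. 0 -> a / C _ C: inserts after position(s) 12: lisepinovaasade
2. o -> e, u -> i / F C0 _: fires at position(s) 8: lisepinevaasade
surface: lisepinevaasade

cell NUM=fe, CASE=ra, VEL=du, TOR=vo:
underlying: lisepin-l-luk-va-et
1. 0 -> a / C _ C: inserts after position(s) 7, 8, 11: lisepinalalukavaet
2. o -> e, u -> i / F C0 _: no change
surface: lisepinalalukavaet

cell NUM=fe, CASE=ra, VEL=un, TOR=ib:
underlying: lisepin-ov-o-va-et
1. 0 -> a / C _ C: no change
2. o -> e, u -> i / F C0 _: fires at position(s) 8: lisepinevovaet
surface: lisepinevovaet

cell NUM=un, CASE=fe, VEL=ma, TOR=lu:
underlying: lisepin-rm-du-puv-em
1. 0 -> a / C _ C: inserts after position(s) 7, 8, 9: lisepinaramadupuvem
2. o -> e, u -> i / F C0 _: no change
surface: lisepinaramadupuvem


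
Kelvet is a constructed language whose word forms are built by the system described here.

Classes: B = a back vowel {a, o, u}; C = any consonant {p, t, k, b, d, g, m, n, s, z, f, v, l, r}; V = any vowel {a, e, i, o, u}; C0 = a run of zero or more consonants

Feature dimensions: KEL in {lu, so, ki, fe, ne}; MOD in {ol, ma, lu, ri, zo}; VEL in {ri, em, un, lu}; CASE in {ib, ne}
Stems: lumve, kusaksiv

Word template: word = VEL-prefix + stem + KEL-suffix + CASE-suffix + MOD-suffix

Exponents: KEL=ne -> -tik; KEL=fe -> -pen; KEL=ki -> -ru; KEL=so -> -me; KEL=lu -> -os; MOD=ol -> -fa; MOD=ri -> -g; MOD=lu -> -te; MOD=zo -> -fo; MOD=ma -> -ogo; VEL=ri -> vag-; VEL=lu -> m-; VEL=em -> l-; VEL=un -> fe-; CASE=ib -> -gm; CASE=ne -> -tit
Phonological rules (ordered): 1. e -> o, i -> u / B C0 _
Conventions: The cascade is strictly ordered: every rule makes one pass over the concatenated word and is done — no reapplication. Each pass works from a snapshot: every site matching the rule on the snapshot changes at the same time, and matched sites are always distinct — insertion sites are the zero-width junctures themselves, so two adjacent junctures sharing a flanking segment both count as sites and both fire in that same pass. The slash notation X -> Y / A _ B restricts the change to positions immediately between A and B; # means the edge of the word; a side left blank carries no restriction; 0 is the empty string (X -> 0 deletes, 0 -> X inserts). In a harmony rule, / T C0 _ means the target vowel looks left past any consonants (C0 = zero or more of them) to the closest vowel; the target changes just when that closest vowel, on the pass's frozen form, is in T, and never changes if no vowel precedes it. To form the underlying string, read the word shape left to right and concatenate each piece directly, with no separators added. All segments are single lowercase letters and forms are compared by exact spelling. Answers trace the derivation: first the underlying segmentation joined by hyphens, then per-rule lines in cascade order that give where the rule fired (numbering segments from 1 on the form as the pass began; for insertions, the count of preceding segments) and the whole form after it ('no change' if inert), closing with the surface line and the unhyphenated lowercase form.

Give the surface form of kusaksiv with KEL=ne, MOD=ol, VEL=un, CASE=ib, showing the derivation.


underlying: fe-kusaksiv-tik-gm-fa
1. e -> o, i -> u / B C0 _: fires at position(s) 9: fekusaksuvtikgmfa
surface: fekusaksuvtikgmfa


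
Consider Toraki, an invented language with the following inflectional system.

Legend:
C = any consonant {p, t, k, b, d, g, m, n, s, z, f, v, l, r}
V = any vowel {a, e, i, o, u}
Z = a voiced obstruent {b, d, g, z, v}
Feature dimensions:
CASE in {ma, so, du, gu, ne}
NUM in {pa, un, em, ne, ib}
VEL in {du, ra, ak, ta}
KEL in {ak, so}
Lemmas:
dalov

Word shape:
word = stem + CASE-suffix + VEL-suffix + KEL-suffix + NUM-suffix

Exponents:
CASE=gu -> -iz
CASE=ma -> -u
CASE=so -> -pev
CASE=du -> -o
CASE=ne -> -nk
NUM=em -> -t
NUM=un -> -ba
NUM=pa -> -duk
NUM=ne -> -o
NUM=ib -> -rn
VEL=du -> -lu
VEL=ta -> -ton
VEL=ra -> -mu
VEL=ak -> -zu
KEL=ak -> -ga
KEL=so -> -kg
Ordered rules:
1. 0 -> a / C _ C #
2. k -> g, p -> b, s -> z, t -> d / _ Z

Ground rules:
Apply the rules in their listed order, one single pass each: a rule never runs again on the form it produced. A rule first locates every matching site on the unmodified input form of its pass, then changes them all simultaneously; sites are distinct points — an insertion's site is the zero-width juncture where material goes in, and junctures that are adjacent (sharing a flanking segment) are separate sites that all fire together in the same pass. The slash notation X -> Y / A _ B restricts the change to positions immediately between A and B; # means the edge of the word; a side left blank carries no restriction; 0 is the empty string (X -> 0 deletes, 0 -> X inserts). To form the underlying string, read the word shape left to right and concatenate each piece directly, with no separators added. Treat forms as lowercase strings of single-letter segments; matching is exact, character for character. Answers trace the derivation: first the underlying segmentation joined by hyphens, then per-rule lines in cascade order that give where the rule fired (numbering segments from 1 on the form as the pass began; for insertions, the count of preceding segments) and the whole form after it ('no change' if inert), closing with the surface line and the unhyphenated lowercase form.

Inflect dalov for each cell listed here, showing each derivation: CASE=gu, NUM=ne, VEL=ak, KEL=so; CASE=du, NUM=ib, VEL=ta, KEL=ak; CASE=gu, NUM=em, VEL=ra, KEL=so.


cell CASE=gu, NUM=ne, VEL=ak, KEL=so:
underlying: dalov-iz-zu-kg-o
1. 0 -> a / C _ C #: no change
2. k -> g, p -> b, s -> z, t -> d / _ Z: fires at position(s) 10: dalovizzuggo
surface: dalovizzuggo

cell CASE=du, NUM=ib, VEL=ta, KEL=ak:
underlying: dalov-o-ton-ga-rn
1. 0 -> a / C _ C #: inserts after position(s) 12: dalovotongaran
2. k -> g, p -> b, s -> z, t -> d / _ Z: no change
surface: dalovotongaran

cell CASE=gu, NUM=em, VEL=ra, KEL=so:
underlying: dalov-iz-mu-kg-t
1. 0 -> a / C _ C #: inserts after position(s) 11: dalovizmukgat
2. k -> g, p -> b, s -> z, t -> d / _ Z: fires at position(s) 10: dalovizmuggat
surface: dalovizmuggat
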